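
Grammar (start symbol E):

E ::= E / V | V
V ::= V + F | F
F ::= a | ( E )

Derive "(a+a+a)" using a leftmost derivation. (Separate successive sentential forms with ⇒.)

E ⇒ V ⇒ F ⇒ (E) ⇒ (V) ⇒ (V+F) ⇒ (V+F+F) ⇒ (F+F+F) ⇒ (a+F+F) ⇒ (a+a+F) ⇒ (a+a+a)

E ⇒ V   [E ::= V]
V ⇒ F   [V ::= F]
F ⇒ (E)   [F ::= ( E )]
(E) ⇒ (V)   [E ::= V]
(V) ⇒ (V+F)   [V ::= V + F]
(V+F) ⇒ (V+F+F)   [V ::= V + F]
(V+F+F) ⇒ (F+F+F)   [V ::= F]
(F+F+F) ⇒ (a+F+F)   [F ::= a]
(a+F+F) ⇒ (a+a+F)   [F ::= a]
(a+a+F) ⇒ (a+a+a)   [F ::= a]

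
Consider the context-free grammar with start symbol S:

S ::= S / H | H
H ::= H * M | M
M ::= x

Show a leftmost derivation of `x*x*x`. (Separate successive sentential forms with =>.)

S => H => H*M => H*M*M => M*M*M => x*M*M => x*x*M => x*x*x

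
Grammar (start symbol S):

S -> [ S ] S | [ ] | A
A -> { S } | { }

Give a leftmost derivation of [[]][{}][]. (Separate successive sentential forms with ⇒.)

S ⇒ [S]S ⇒ [[]]S ⇒ [[]][S]S ⇒ [[]][A]S ⇒ [[]][{}]S ⇒ [[]][{}][]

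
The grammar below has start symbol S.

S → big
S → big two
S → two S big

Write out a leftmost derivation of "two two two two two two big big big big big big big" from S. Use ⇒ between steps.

S ⇒ two S big ⇒ two two S big big ⇒ two two two S big big big ⇒ two two two two S big big big big ⇒ two two two two two S big big big big big ⇒ two two two two two two S big big big big big big ⇒ two two two two two two big big big big big big big

S ⇒ two S big   [S → two S big]
two S big ⇒ two two S big big   [S → two S big]
two two S big big ⇒ two two two S big big big   [S → two S big]
two two two S big big big ⇒ two two two two S big big big big   [S → two S big]
two two two two S big big big big ⇒ two two two two two S big big big big big   [S → two S big]
two two two two two S big big big big big ⇒ two two two two two two S big big big big big big   [S → two S big]
two two two two two two S big big big big big big ⇒ two two two two two two big big big big big big big   [S → big]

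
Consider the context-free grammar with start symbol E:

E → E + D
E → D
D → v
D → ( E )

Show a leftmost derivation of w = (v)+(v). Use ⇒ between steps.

E ⇒ E+D   [E → E + D]
E+D ⇒ D+D   [E → D]
D+D ⇒ (E)+D   [D → ( E )]
(E)+D ⇒ (D)+D   [E → D]
(D)+D ⇒ (v)+D   [D → v]
(v)+D ⇒ (v)+(E)   [D → ( E )]
(v)+(E) ⇒ (v)+(D)   [E → D]
(v)+(D) ⇒ (v)+(v)   [D → v]

E ⇒ E+D ⇒ D+D ⇒ (E)+D ⇒ (D)+D ⇒ (v)+D ⇒ (v)+(E) ⇒ (v)+(D) ⇒ (v)+(v)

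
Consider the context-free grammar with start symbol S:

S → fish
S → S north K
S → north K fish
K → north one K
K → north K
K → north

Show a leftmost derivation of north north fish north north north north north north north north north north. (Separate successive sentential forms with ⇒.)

S ⇒ S north K ⇒ S north K north K ⇒ S north K north K north K ⇒ S north K north K north K north K ⇒ north K fish north K north K north K north K ⇒ north north fish north K north K north K north K ⇒ north north fish north north north K north K north K ⇒ north north fish north north north north north K north K ⇒ north north fish north north north north north north K north K ⇒ north north fish north north north north north north north K north K ⇒ north north fish north north north north north north north north north K ⇒ north north fish north north north north north north north north north north

S ⇒ S north K   [S → S north K]
S north K ⇒ S north K north K   [S → S north K]
S north K north K ⇒ S north K north K north K   [S → S north K]
S north K north K north K ⇒ S north K north K north K north K   [S → S north K]
S north K north K north K north K ⇒ north K fish north K north K north K north K   [S → north K fish]
north K fish north K north K north K north K ⇒ north north fish north K north K north K north K   [K → north]
north north fish north K north K north K north K ⇒ north north fish north north north K north K north K   [K → north]
north north fish north north north K north K north K ⇒ north north fish north north north north north K north K   [K → north]
north north fish north north north north north K north K ⇒ north north fish north north north north north north K north K   [K → north K]
north north fish north north north north north north K north K ⇒ north north fish north north north north north north north K north K   [K → north K]
north north fish north north north north north north north K north K ⇒ north north fish north north north north north north north north north K   [K → north]
north north fish north north north north north north north north north K ⇒ north north fish north north north north north north north north north north   [K → north]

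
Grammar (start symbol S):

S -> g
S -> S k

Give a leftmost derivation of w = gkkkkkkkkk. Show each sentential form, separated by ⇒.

S⇒Sk⇒Skk⇒Skkk⇒Skkkk⇒Skkkkk⇒Skkkkkk⇒Skkkkkkk⇒Skkkkkkkk⇒Skkkkkkkkk⇒gkkkkkkkkk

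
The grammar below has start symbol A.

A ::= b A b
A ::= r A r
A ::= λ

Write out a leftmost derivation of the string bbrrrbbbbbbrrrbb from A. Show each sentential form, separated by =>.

A => bAb   [A ::= b A b]
bAb => bbAbb   [A ::= b A b]
bbAbb => bbrArbb   [A ::= r A r]
bbrArbb => bbrrArrbb   [A ::= r A r]
bbrrArrbb => bbrrrArrrbb   [A ::= r A r]
bbrrrArrrbb => bbrrrbAbrrrbb   [A ::= b A b]
bbrrrbAbrrrbb => bbrrrbbAbbrrrbb   [A ::= b A b]
bbrrrbbAbbrrrbb => bbrrrbbbAbbbrrrbb   [A ::= b A b]
bbrrrbbbAbbbrrrbb => bbrrrbbbbbbrrrbb   [A ::= λ]

A => bAb => bbAbb => bbrArbb => bbrrArrbb => bbrrrArrrbb => bbrrrbAbrrrbb => bbrrrbbAbbrrrbb => bbrrrbbbAbbbrrrbb => bbrrrbbbbbbrrrbb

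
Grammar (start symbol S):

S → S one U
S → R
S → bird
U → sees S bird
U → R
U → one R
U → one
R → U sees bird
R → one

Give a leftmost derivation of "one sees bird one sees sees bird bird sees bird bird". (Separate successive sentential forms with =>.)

S => S one U   [S → S one U]
S one U => R one U   [S → R]
R one U => U sees bird one U   [R → U sees bird]
U sees bird one U => one sees bird one U   [U → one]
one sees bird one U => one sees bird one sees S bird   [U → sees S bird]
one sees bird one sees S bird => one sees bird one sees R bird   [S → R]
one sees bird one sees R bird => one sees bird one sees U sees bird bird   [R → U sees bird]
one sees bird one sees U sees bird bird => one sees bird one sees sees S bird sees bird bird   [U → sees S bird]
one sees bird one sees sees S bird sees bird bird => one sees bird one sees sees bird bird sees bird bird   [S → bird]

S => S one U => R one U => U sees bird one U => one sees bird one U => one sees bird one sees S bird => one sees bird one sees R bird => one sees bird one sees U sees bird bird => one sees bird one sees sees S bird sees bird bird => one sees bird one sees sees bird bird sees bird bird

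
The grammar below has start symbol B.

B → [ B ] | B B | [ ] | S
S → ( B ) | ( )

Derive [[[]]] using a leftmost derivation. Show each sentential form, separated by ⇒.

B ⇒ [B]   [B → [ B ]]
[B] ⇒ [[B]]   [B → [ B ]]
[[B]] ⇒ [[[]]]   [B → [ ]]

B⇒[B]⇒[[B]]⇒[[[]]]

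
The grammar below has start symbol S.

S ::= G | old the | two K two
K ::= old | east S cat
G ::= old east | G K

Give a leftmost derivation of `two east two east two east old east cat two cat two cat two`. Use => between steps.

S => two K two => two east S cat two => two east two K two cat two => two east two east S cat two cat two => two east two east two K two cat two cat two => two east two east two east S cat two cat two cat two => two east two east two east G cat two cat two cat two => two east two east two east old east cat two cat two cat two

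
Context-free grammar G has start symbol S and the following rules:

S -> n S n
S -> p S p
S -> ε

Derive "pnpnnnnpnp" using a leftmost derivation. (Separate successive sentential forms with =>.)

S => pSp => pnSnp => pnpSpnp => pnpnSnpnp => pnpnnSnnpnp => pnpnnnnpnp

S => pSp   [S -> p S p]
pSp => pnSnp   [S -> n S n]
pnSnp => pnpSpnp   [S -> p S p]
pnpSpnp => pnpnSnpnp   [S -> n S n]
pnpnSnpnp => pnpnnSnnpnp   [S -> n S n]
pnpnnSnnpnp => pnpnnnnpnp   [S -> ε]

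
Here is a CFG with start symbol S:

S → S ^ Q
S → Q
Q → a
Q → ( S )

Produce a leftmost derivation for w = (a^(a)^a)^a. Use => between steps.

S=>S^Q=>Q^Q=>(S)^Q=>(S^Q)^Q=>(S^Q^Q)^Q=>(Q^Q^Q)^Q=>(a^Q^Q)^Q=>(a^(S)^Q)^Q=>(a^(Q)^Q)^Q=>(a^(a)^Q)^Q=>(a^(a)^a)^Q=>(a^(a)^a)^a

S => S^Q   [S → S ^ Q]
S^Q => Q^Q   [S → Q]
Q^Q => (S)^Q   [Q → ( S )]
(S)^Q => (S^Q)^Q   [S → S ^ Q]
(S^Q)^Q => (S^Q^Q)^Q   [S → S ^ Q]
(S^Q^Q)^Q => (Q^Q^Q)^Q   [S → Q]
(Q^Q^Q)^Q => (a^Q^Q)^Q   [Q → a]
(a^Q^Q)^Q => (a^(S)^Q)^Q   [Q → ( S )]
(a^(S)^Q)^Q => (a^(Q)^Q)^Q   [S → Q]
(a^(Q)^Q)^Q => (a^(a)^Q)^Q   [Q → a]
(a^(a)^Q)^Q => (a^(a)^a)^Q   [Q → a]
(a^(a)^a)^Q => (a^(a)^a)^a   [Q → a]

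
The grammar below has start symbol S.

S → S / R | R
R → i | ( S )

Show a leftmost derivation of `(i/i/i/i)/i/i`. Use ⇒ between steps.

S ⇒ S/R ⇒ S/R/R ⇒ R/R/R ⇒ (S)/R/R ⇒ (S/R)/R/R ⇒ (S/R/R)/R/R ⇒ (S/R/R/R)/R/R ⇒ (R/R/R/R)/R/R ⇒ (i/R/R/R)/R/R ⇒ (i/i/R/R)/R/R ⇒ (i/i/i/R)/R/R ⇒ (i/i/i/i)/R/R ⇒ (i/i/i/i)/i/R ⇒ (i/i/i/i)/i/i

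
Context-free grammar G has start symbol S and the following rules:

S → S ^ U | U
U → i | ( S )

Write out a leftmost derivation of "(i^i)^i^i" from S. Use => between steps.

S => S^U   [S → S ^ U]
S^U => S^U^U   [S → S ^ U]
S^U^U => U^U^U   [S → U]
U^U^U => (S)^U^U   [U → ( S )]
(S)^U^U => (S^U)^U^U   [S → S ^ U]
(S^U)^U^U => (U^U)^U^U   [S → U]
(U^U)^U^U => (i^U)^U^U   [U → i]
(i^U)^U^U => (i^i)^U^U   [U → i]
(i^i)^U^U => (i^i)^i^U   [U → i]
(i^i)^i^U => (i^i)^i^i   [U → i]

S => S^U => S^U^U => U^U^U => (S)^U^U => (S^U)^U^U => (U^U)^U^U => (i^U)^U^U => (i^i)^U^U => (i^i)^i^U => (i^i)^i^i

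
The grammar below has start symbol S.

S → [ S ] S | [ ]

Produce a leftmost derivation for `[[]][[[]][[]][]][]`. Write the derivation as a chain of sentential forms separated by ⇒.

S ⇒ [S]S   [S → [ S ] S]
[S]S ⇒ [[]]S   [S → [ ]]
[[]]S ⇒ [[]][S]S   [S → [ S ] S]
[[]][S]S ⇒ [[]][[S]S]S   [S → [ S ] S]
[[]][[S]S]S ⇒ [[]][[[]]S]S   [S → [ ]]
[[]][[[]]S]S ⇒ [[]][[[]][S]S]S   [S → [ S ] S]
[[]][[[]][S]S]S ⇒ [[]][[[]][[]]S]S   [S → [ ]]
[[]][[[]][[]]S]S ⇒ [[]][[[]][[]][]]S   [S → [ ]]
[[]][[[]][[]][]]S ⇒ [[]][[[]][[]][]][]   [S → [ ]]

S ⇒ [S]S ⇒ [[]]S ⇒ [[]][S]S ⇒ [[]][[S]S]S ⇒ [[]][[[]]S]S ⇒ [[]][[[]][S]S]S ⇒ [[]][[[]][[]]S]S ⇒ [[]][[[]][[]][]]S ⇒ [[]][[[]][[]][]][]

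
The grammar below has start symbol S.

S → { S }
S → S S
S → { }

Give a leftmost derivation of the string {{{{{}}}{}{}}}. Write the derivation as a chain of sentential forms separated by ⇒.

S ⇒ {S} ⇒ {{S}} ⇒ {{SS}} ⇒ {{SSS}} ⇒ {{{S}SS}} ⇒ {{{{S}}SS}} ⇒ {{{{{}}}SS}} ⇒ {{{{{}}}{}S}} ⇒ {{{{{}}}{}{}}}

S ⇒ {S}   [S → { S }]
{S} ⇒ {{S}}   [S → { S }]
{{S}} ⇒ {{SS}}   [S → S S]
{{SS}} ⇒ {{SSS}}   [S → S S]
{{SSS}} ⇒ {{{S}SS}}   [S → { S }]
{{{S}SS}} ⇒ {{{{S}}SS}}   [S → { S }]
{{{{S}}SS}} ⇒ {{{{{}}}SS}}   [S → { }]
{{{{{}}}SS}} ⇒ {{{{{}}}{}S}}   [S → { }]
{{{{{}}}{}S}} ⇒ {{{{{}}}{}{}}}   [S → { }]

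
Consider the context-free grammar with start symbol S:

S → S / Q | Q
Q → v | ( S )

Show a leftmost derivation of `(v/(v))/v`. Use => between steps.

S=>S/Q=>Q/Q=>(S)/Q=>(S/Q)/Q=>(Q/Q)/Q=>(v/Q)/Q=>(v/(S))/Q=>(v/(Q))/Q=>(v/(v))/Q=>(v/(v))/v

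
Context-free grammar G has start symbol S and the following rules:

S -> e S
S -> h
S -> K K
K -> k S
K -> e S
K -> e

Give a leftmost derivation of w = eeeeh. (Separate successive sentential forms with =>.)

S => eS   [S -> e S]
eS => eeS   [S -> e S]
eeS => eeeS   [S -> e S]
eeeS => eeeeS   [S -> e S]
eeeeS => eeeeh   [S -> h]

S=>eS=>eeS=>eeeS=>eeeeS=>eeeeh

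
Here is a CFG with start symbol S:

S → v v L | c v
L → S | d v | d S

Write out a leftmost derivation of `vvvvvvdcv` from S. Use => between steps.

S=>vvL=>vvS=>vvvvL=>vvvvS=>vvvvvvL=>vvvvvvdS=>vvvvvvdcv

S => vvL   [S → v v L]
vvL => vvS   [L → S]
vvS => vvvvL   [S → v v L]
vvvvL => vvvvS   [L → S]
vvvvS => vvvvvvL   [S → v v L]
vvvvvvL => vvvvvvdS   [L → d S]
vvvvvvdS => vvvvvvdcv   [S → c v]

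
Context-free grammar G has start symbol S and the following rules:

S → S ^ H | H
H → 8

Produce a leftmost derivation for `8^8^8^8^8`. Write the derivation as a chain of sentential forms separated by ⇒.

S ⇒ S^H   [S → S ^ H]
S^H ⇒ S^H^H   [S → S ^ H]
S^H^H ⇒ S^H^H^H   [S → S ^ H]
S^H^H^H ⇒ S^H^H^H^H   [S → S ^ H]
S^H^H^H^H ⇒ H^H^H^H^H   [S → H]
H^H^H^H^H ⇒ 8^H^H^H^H   [H → 8]
8^H^H^H^H ⇒ 8^8^H^H^H   [H → 8]
8^8^H^H^H ⇒ 8^8^8^H^H   [H → 8]
8^8^8^H^H ⇒ 8^8^8^8^H   [H → 8]
8^8^8^8^H ⇒ 8^8^8^8^8   [H → 8]

S⇒S^H⇒S^H^H⇒S^H^H^H⇒S^H^H^H^H⇒H^H^H^H^H⇒8^H^H^H^H⇒8^8^H^H^H⇒8^8^8^H^H⇒8^8^8^8^H⇒8^8^8^8^8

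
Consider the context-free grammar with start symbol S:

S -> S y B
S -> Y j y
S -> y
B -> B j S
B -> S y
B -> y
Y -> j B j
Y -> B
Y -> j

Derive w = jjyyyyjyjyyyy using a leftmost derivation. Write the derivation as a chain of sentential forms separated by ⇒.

S ⇒ SyB ⇒ YjyyB ⇒ jjyyB ⇒ jjyySy ⇒ jjyySyBy ⇒ jjyyYjyyBy ⇒ jjyyBjyyBy ⇒ jjyyBjSjyyBy ⇒ jjyySyjSjyyBy ⇒ jjyyyyjSjyyBy ⇒ jjyyyyjyjyyBy ⇒ jjyyyyjyjyyyy

S ⇒ SyB   [S -> S y B]
SyB ⇒ YjyyB   [S -> Y j y]
YjyyB ⇒ jjyyB   [Y -> j]
jjyyB ⇒ jjyySy   [B -> S y]
jjyySy ⇒ jjyySyBy   [S -> S y B]
jjyySyBy ⇒ jjyyYjyyBy   [S -> Y j y]
jjyyYjyyBy ⇒ jjyyBjyyBy   [Y -> B]
jjyyBjyyBy ⇒ jjyyBjSjyyBy   [B -> B j S]
jjyyBjSjyyBy ⇒ jjyySyjSjyyBy   [B -> S y]
jjyySyjSjyyBy ⇒ jjyyyyjSjyyBy   [S -> y]
jjyyyyjSjyyBy ⇒ jjyyyyjyjyyBy   [S -> y]
jjyyyyjyjyyBy ⇒ jjyyyyjyjyyyy   [B -> y]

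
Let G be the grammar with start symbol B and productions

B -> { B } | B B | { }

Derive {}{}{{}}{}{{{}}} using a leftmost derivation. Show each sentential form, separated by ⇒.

B ⇒ BB   [B -> B B]
BB ⇒ BBB   [B -> B B]
BBB ⇒ {}BB   [B -> { }]
{}BB ⇒ {}{}B   [B -> { }]
{}{}B ⇒ {}{}BB   [B -> B B]
{}{}BB ⇒ {}{}BBB   [B -> B B]
{}{}BBB ⇒ {}{}{B}BB   [B -> { B }]
{}{}{B}BB ⇒ {}{}{{}}BB   [B -> { }]
{}{}{{}}BB ⇒ {}{}{{}}{}B   [B -> { }]
{}{}{{}}{}B ⇒ {}{}{{}}{}{B}   [B -> { B }]
{}{}{{}}{}{B} ⇒ {}{}{{}}{}{{B}}   [B -> { B }]
{}{}{{}}{}{{B}} ⇒ {}{}{{}}{}{{{}}}   [B -> { }]

B ⇒ BB ⇒ BBB ⇒ {}BB ⇒ {}{}B ⇒ {}{}BB ⇒ {}{}BBB ⇒ {}{}{B}BB ⇒ {}{}{{}}BB ⇒ {}{}{{}}{}B ⇒ {}{}{{}}{}{B} ⇒ {}{}{{}}{}{{B}} ⇒ {}{}{{}}{}{{{}}}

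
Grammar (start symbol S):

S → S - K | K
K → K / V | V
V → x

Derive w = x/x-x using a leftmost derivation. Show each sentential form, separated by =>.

S => S-K => K-K => K/V-K => V/V-K => x/V-K => x/x-K => x/x-V => x/x-x

S => S-K   [S → S - K]
S-K => K-K   [S → K]
K-K => K/V-K   [K → K / V]
K/V-K => V/V-K   [K → V]
V/V-K => x/V-K   [V → x]
x/V-K => x/x-K   [V → x]
x/x-K => x/x-V   [K → V]
x/x-V => x/x-x   [V → x]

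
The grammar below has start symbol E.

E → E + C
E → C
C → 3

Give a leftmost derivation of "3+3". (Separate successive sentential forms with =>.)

E => E+C   [E → E + C]
E+C => C+C   [E → C]
C+C => 3+C   [C → 3]
3+C => 3+3   [C → 3]

E => E+C => C+C => 3+C => 3+3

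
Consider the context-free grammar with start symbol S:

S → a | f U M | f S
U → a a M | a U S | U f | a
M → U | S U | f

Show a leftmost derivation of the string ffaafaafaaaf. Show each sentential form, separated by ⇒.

S ⇒ fS ⇒ ffUM ⇒ ffaaMM ⇒ ffaaSUM ⇒ ffaafUMUM ⇒ ffaafaaMMUM ⇒ ffaafaafMUM ⇒ ffaafaafSUUM ⇒ ffaafaafaUUM ⇒ ffaafaafaaUM ⇒ ffaafaafaaaM ⇒ ffaafaafaaaf

S ⇒ fS   [S → f S]
fS ⇒ ffUM   [S → f U M]
ffUM ⇒ ffaaMM   [U → a a M]
ffaaMM ⇒ ffaaSUM   [M → S U]
ffaaSUM ⇒ ffaafUMUM   [S → f U M]
ffaafUMUM ⇒ ffaafaaMMUM   [U → a a M]
ffaafaaMMUM ⇒ ffaafaafMUM   [M → f]
ffaafaafMUM ⇒ ffaafaafSUUM   [M → S U]
ffaafaafSUUM ⇒ ffaafaafaUUM   [S → a]
ffaafaafaUUM ⇒ ffaafaafaaUM   [U → a]
ffaafaafaaUM ⇒ ffaafaafaaaM   [U → a]
ffaafaafaaaM ⇒ ffaafaafaaaf   [M → f]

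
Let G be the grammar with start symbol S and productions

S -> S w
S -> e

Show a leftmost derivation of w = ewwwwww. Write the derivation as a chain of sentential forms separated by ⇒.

S ⇒ Sw ⇒ Sww ⇒ Swww ⇒ Swwww ⇒ Swwwww ⇒ Swwwwww ⇒ ewwwwww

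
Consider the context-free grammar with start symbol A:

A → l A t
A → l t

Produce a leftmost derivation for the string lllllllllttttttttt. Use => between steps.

A => lAt => llAtt => lllAttt => llllAtttt => lllllAttttt => llllllAtttttt => lllllllAttttttt => llllllllAtttttttt => lllllllllttttttttt

A => lAt   [A → l A t]
lAt => llAtt   [A → l A t]
llAtt => lllAttt   [A → l A t]
lllAttt => llllAtttt   [A → l A t]
llllAtttt => lllllAttttt   [A → l A t]
lllllAttttt => llllllAtttttt   [A → l A t]
llllllAtttttt => lllllllAttttttt   [A → l A t]
lllllllAttttttt => llllllllAtttttttt   [A → l A t]
llllllllAtttttttt => lllllllllttttttttt   [A → l t]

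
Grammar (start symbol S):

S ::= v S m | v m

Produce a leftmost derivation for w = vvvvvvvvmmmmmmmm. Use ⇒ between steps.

S ⇒ vSm   [S ::= v S m]
vSm ⇒ vvSmm   [S ::= v S m]
vvSmm ⇒ vvvSmmm   [S ::= v S m]
vvvSmmm ⇒ vvvvSmmmm   [S ::= v S m]
vvvvSmmmm ⇒ vvvvvSmmmmm   [S ::= v S m]
vvvvvSmmmmm ⇒ vvvvvvSmmmmmm   [S ::= v S m]
vvvvvvSmmmmmm ⇒ vvvvvvvSmmmmmmm   [S ::= v S m]
vvvvvvvSmmmmmmm ⇒ vvvvvvvvmmmmmmmm   [S ::= v m]

S ⇒ vSm ⇒ vvSmm ⇒ vvvSmmm ⇒ vvvvSmmmm ⇒ vvvvvSmmmmm ⇒ vvvvvvSmmmmmm ⇒ vvvvvvvSmmmmmmm ⇒ vvvvvvvvmmmmmmmm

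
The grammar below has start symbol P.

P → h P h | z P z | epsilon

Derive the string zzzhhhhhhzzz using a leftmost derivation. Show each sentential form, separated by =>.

P => zPz   [P → z P z]
zPz => zzPzz   [P → z P z]
zzPzz => zzzPzzz   [P → z P z]
zzzPzzz => zzzhPhzzz   [P → h P h]
zzzhPhzzz => zzzhhPhhzzz   [P → h P h]
zzzhhPhhzzz => zzzhhhPhhhzzz   [P → h P h]
zzzhhhPhhhzzz => zzzhhhhhhzzz   [P → epsilon]

P=>zPz=>zzPzz=>zzzPzzz=>zzzhPhzzz=>zzzhhPhhzzz=>zzzhhhPhhhzzz=>zzzhhhhhhzzz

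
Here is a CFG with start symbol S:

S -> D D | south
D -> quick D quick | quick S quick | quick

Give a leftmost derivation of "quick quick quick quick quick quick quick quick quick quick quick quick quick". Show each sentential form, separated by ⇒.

S ⇒ D D ⇒ quick S quick D ⇒ quick D D quick D ⇒ quick quick D quick D quick D ⇒ quick quick quick D quick quick D quick D ⇒ quick quick quick quick D quick quick quick D quick D ⇒ quick quick quick quick quick quick quick quick D quick D ⇒ quick quick quick quick quick quick quick quick quick D quick quick D ⇒ quick quick quick quick quick quick quick quick quick quick quick quick D ⇒ quick quick quick quick quick quick quick quick quick quick quick quick quick

S ⇒ D D   [S -> D D]
D D ⇒ quick S quick D   [D -> quick S quick]
quick S quick D ⇒ quick D D quick D   [S -> D D]
quick D D quick D ⇒ quick quick D quick D quick D   [D -> quick D quick]
quick quick D quick D quick D ⇒ quick quick quick D quick quick D quick D   [D -> quick D quick]
quick quick quick D quick quick D quick D ⇒ quick quick quick quick D quick quick quick D quick D   [D -> quick D quick]
quick quick quick quick D quick quick quick D quick D ⇒ quick quick quick quick quick quick quick quick D quick D   [D -> quick]
quick quick quick quick quick quick quick quick D quick D ⇒ quick quick quick quick quick quick quick quick quick D quick quick D   [D -> quick D quick]
quick quick quick quick quick quick quick quick quick D quick quick D ⇒ quick quick quick quick quick quick quick quick quick quick quick quick D   [D -> quick]
quick quick quick quick quick quick quick quick quick quick quick quick D ⇒ quick quick quick quick quick quick quick quick quick quick quick quick quick   [D -> quick]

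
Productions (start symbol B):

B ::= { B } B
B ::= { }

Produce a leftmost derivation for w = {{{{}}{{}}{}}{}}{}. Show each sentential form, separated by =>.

B => {B}B   [B ::= { B } B]
{B}B => {{B}B}B   [B ::= { B } B]
{{B}B}B => {{{B}B}B}B   [B ::= { B } B]
{{{B}B}B}B => {{{{}}B}B}B   [B ::= { }]
{{{{}}B}B}B => {{{{}}{B}B}B}B   [B ::= { B } B]
{{{{}}{B}B}B}B => {{{{}}{{}}B}B}B   [B ::= { }]
{{{{}}{{}}B}B}B => {{{{}}{{}}{}}B}B   [B ::= { }]
{{{{}}{{}}{}}B}B => {{{{}}{{}}{}}{}}B   [B ::= { }]
{{{{}}{{}}{}}{}}B => {{{{}}{{}}{}}{}}{}   [B ::= { }]

B => {B}B => {{B}B}B => {{{B}B}B}B => {{{{}}B}B}B => {{{{}}{B}B}B}B => {{{{}}{{}}B}B}B => {{{{}}{{}}{}}B}B => {{{{}}{{}}{}}{}}B => {{{{}}{{}}{}}{}}{}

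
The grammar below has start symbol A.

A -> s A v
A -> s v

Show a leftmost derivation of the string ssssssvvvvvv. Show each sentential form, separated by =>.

A=>sAv=>ssAvv=>sssAvvv=>ssssAvvvv=>sssssAvvvvv=>ssssssvvvvvv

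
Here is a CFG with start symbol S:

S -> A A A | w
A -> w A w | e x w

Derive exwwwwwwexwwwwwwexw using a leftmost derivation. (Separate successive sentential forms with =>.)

S => AAA => exwAA => exwwAwA => exwwwAwwA => exwwwwAwwwA => exwwwwwAwwwwA => exwwwwwwAwwwwwA => exwwwwwwexwwwwwwA => exwwwwwwexwwwwwwexw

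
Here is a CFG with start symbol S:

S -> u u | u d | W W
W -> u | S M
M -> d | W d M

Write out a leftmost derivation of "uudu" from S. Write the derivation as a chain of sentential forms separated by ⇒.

S⇒WW⇒SMW⇒WWMW⇒uWMW⇒uuMW⇒uudW⇒uudu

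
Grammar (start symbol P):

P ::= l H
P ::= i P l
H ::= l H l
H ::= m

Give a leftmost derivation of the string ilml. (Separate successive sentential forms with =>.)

P => iPl => ilHl => ilml

P => iPl   [P ::= i P l]
iPl => ilHl   [P ::= l H]
ilHl => ilml   [H ::= m]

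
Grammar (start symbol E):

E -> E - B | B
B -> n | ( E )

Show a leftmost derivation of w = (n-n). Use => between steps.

E => B   [E -> B]
B => (E)   [B -> ( E )]
(E) => (E-B)   [E -> E - B]
(E-B) => (B-B)   [E -> B]
(B-B) => (n-B)   [B -> n]
(n-B) => (n-n)   [B -> n]

E=>B=>(E)=>(E-B)=>(B-B)=>(n-B)=>(n-n)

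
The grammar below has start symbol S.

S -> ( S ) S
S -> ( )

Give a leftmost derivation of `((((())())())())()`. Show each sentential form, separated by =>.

S => (S)S => ((S)S)S => (((S)S)S)S => ((((S)S)S)S)S => ((((())S)S)S)S => ((((())())S)S)S => ((((())())())S)S => ((((())())())())S => ((((())())())())()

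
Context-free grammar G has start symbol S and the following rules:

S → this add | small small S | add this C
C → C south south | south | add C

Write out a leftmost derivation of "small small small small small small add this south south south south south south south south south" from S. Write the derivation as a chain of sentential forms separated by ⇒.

S ⇒ small small S ⇒ small small small small S ⇒ small small small small small small S ⇒ small small small small small small add this C ⇒ small small small small small small add this C south south ⇒ small small small small small small add this C south south south south ⇒ small small small small small small add this C south south south south south south ⇒ small small small small small small add this C south south south south south south south south ⇒ small small small small small small add this south south south south south south south south south

S ⇒ small small S   [S → small small S]
small small S ⇒ small small small small S   [S → small small S]
small small small small S ⇒ small small small small small small S   [S → small small S]
small small small small small small S ⇒ small small small small small small add this C   [S → add this C]
small small small small small small add this C ⇒ small small small small small small add this C south south   [C → C south south]
small small small small small small add this C south south ⇒ small small small small small small add this C south south south south   [C → C south south]
small small small small small small add this C south south south south ⇒ small small small small small small add this C south south south south south south   [C → C south south]
small small small small small small add this C south south south south south south ⇒ small small small small small small add this C south south south south south south south south   [C → C south south]
small small small small small small add this C south south south south south south south south ⇒ small small small small small small add this south south south south south south south south south   [C → south]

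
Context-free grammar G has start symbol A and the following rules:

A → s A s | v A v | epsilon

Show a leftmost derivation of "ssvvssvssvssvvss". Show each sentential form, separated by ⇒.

A ⇒ sAs   [A → s A s]
sAs ⇒ ssAss   [A → s A s]
ssAss ⇒ ssvAvss   [A → v A v]
ssvAvss ⇒ ssvvAvvss   [A → v A v]
ssvvAvvss ⇒ ssvvsAsvvss   [A → s A s]
ssvvsAsvvss ⇒ ssvvssAssvvss   [A → s A s]
ssvvssAssvvss ⇒ ssvvssvAvssvvss   [A → v A v]
ssvvssvAvssvvss ⇒ ssvvssvsAsvssvvss   [A → s A s]
ssvvssvsAsvssvvss ⇒ ssvvssvssvssvvss   [A → epsilon]

A⇒sAs⇒ssAss⇒ssvAvss⇒ssvvAvvss⇒ssvvsAsvvss⇒ssvvssAssvvss⇒ssvvssvAvssvvss⇒ssvvssvsAsvssvvss⇒ssvvssvssvssvvss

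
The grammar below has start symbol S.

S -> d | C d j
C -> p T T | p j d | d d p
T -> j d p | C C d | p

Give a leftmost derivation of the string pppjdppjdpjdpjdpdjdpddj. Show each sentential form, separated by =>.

S => Cdj   [S -> C d j]
Cdj => pTTdj   [C -> p T T]
pTTdj => ppTdj   [T -> p]
ppTdj => ppCCddj   [T -> C C d]
ppCCddj => pppjdCddj   [C -> p j d]
pppjdCddj => pppjdpTTddj   [C -> p T T]
pppjdpTTddj => pppjdpCCdTddj   [T -> C C d]
pppjdpCCdTddj => pppjdppjdCdTddj   [C -> p j d]
pppjdppjdCdTddj => pppjdppjdpTTdTddj   [C -> p T T]
pppjdppjdpTTdTddj => pppjdppjdpjdpTdTddj   [T -> j d p]
pppjdppjdpjdpTdTddj => pppjdppjdpjdpjdpdTddj   [T -> j d p]
pppjdppjdpjdpjdpdTddj => pppjdppjdpjdpjdpdjdpddj   [T -> j d p]

S=>Cdj=>pTTdj=>ppTdj=>ppCCddj=>pppjdCddj=>pppjdpTTddj=>pppjdpCCdTddj=>pppjdppjdCdTddj=>pppjdppjdpTTdTddj=>pppjdppjdpjdpTdTddj=>pppjdppjdpjdpjdpdTddj=>pppjdppjdpjdpjdpdjdpddj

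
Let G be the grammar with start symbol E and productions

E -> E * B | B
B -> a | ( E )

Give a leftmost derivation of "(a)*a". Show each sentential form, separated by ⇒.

E ⇒ E*B ⇒ B*B ⇒ (E)*B ⇒ (B)*B ⇒ (a)*B ⇒ (a)*a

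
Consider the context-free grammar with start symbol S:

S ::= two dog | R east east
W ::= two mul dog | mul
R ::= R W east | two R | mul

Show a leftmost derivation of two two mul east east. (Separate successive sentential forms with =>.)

S => R east east   [S ::= R east east]
R east east => two R east east   [R ::= two R]
two R east east => two two R east east   [R ::= two R]
two two R east east => two two mul east east   [R ::= mul]

S => R east east => two R east east => two two R east east => two two mul east east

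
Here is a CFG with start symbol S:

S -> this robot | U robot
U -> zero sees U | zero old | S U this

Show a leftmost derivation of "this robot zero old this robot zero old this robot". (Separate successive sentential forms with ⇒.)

S ⇒ U robot   [S -> U robot]
U robot ⇒ S U this robot   [U -> S U this]
S U this robot ⇒ U robot U this robot   [S -> U robot]
U robot U this robot ⇒ S U this robot U this robot   [U -> S U this]
S U this robot U this robot ⇒ this robot U this robot U this robot   [S -> this robot]
this robot U this robot U this robot ⇒ this robot zero old this robot U this robot   [U -> zero old]
this robot zero old this robot U this robot ⇒ this robot zero old this robot zero old this robot   [U -> zero old]

S ⇒ U robot ⇒ S U this robot ⇒ U robot U this robot ⇒ S U this robot U this robot ⇒ this robot U this robot U this robot ⇒ this robot zero old this robot U this robot ⇒ this robot zero old this robot zero old this robot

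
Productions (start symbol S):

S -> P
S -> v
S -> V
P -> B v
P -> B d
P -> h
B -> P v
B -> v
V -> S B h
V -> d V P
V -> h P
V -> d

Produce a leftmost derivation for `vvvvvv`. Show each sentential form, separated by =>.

S => P   [S -> P]
P => Bv   [P -> B v]
Bv => Pvv   [B -> P v]
Pvv => Bvvv   [P -> B v]
Bvvv => Pvvvv   [B -> P v]
Pvvvv => Bvvvvv   [P -> B v]
Bvvvvv => vvvvvv   [B -> v]

S=>P=>Bv=>Pvv=>Bvvv=>Pvvvv=>Bvvvvv=>vvvvvv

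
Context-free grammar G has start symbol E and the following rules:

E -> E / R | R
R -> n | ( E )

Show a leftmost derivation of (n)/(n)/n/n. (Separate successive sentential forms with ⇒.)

E ⇒ E/R ⇒ E/R/R ⇒ E/R/R/R ⇒ R/R/R/R ⇒ (E)/R/R/R ⇒ (R)/R/R/R ⇒ (n)/R/R/R ⇒ (n)/(E)/R/R ⇒ (n)/(R)/R/R ⇒ (n)/(n)/R/R ⇒ (n)/(n)/n/R ⇒ (n)/(n)/n/n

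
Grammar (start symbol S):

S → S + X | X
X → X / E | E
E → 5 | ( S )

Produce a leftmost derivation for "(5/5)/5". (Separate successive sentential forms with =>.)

S=>X=>X/E=>E/E=>(S)/E=>(X)/E=>(X/E)/E=>(E/E)/E=>(5/E)/E=>(5/5)/E=>(5/5)/5

S => X   [S → X]
X => X/E   [X → X / E]
X/E => E/E   [X → E]
E/E => (S)/E   [E → ( S )]
(S)/E => (X)/E   [S → X]
(X)/E => (X/E)/E   [X → X / E]
(X/E)/E => (E/E)/E   [X → E]
(E/E)/E => (5/E)/E   [E → 5]
(5/E)/E => (5/5)/E   [E → 5]
(5/5)/E => (5/5)/5   [E → 5]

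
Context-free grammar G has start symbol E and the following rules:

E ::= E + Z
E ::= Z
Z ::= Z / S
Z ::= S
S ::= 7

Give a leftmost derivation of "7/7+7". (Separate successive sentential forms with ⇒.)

E ⇒ E+Z   [E ::= E + Z]
E+Z ⇒ Z+Z   [E ::= Z]
Z+Z ⇒ Z/S+Z   [Z ::= Z / S]
Z/S+Z ⇒ S/S+Z   [Z ::= S]
S/S+Z ⇒ 7/S+Z   [S ::= 7]
7/S+Z ⇒ 7/7+Z   [S ::= 7]
7/7+Z ⇒ 7/7+S   [Z ::= S]
7/7+S ⇒ 7/7+7   [S ::= 7]

E ⇒ E+Z ⇒ Z+Z ⇒ Z/S+Z ⇒ S/S+Z ⇒ 7/S+Z ⇒ 7/7+Z ⇒ 7/7+S ⇒ 7/7+7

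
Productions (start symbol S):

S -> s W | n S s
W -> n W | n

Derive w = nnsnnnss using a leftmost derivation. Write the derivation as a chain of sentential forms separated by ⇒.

S ⇒ nSs ⇒ nnSss ⇒ nnsWss ⇒ nnsnWss ⇒ nnsnnWss ⇒ nnsnnnss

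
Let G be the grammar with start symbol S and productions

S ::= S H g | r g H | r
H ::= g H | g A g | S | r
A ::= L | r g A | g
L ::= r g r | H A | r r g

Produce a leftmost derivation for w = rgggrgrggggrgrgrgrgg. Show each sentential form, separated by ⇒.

S⇒SHg⇒rgHHg⇒rggHHg⇒rgggAgHg⇒rgggrgAgHg⇒rgggrgrgAgHg⇒rgggrgrgggHg⇒rgggrgrggggAgg⇒rgggrgrggggrgAgg⇒rgggrgrggggrgrgAgg⇒rgggrgrggggrgrgLgg⇒rgggrgrggggrgrgrgrgg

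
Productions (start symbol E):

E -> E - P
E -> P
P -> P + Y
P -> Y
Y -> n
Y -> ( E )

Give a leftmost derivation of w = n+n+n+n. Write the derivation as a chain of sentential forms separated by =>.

E => P   [E -> P]
P => P+Y   [P -> P + Y]
P+Y => P+Y+Y   [P -> P + Y]
P+Y+Y => P+Y+Y+Y   [P -> P + Y]
P+Y+Y+Y => Y+Y+Y+Y   [P -> Y]
Y+Y+Y+Y => n+Y+Y+Y   [Y -> n]
n+Y+Y+Y => n+n+Y+Y   [Y -> n]
n+n+Y+Y => n+n+n+Y   [Y -> n]
n+n+n+Y => n+n+n+n   [Y -> n]

E => P => P+Y => P+Y+Y => P+Y+Y+Y => Y+Y+Y+Y => n+Y+Y+Y => n+n+Y+Y => n+n+n+Y => n+n+n+n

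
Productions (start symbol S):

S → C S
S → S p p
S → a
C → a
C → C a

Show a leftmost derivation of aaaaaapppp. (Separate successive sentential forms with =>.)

S=>Spp=>CSpp=>CaSpp=>CaaSpp=>CaaaSpp=>aaaaSpp=>aaaaSpppp=>aaaaCSpppp=>aaaaaSpppp=>aaaaaapppp

S => Spp   [S → S p p]
Spp => CSpp   [S → C S]
CSpp => CaSpp   [C → C a]
CaSpp => CaaSpp   [C → C a]
CaaSpp => CaaaSpp   [C → C a]
CaaaSpp => aaaaSpp   [C → a]
aaaaSpp => aaaaSpppp   [S → S p p]
aaaaSpppp => aaaaCSpppp   [S → C S]
aaaaCSpppp => aaaaaSpppp   [C → a]
aaaaaSpppp => aaaaaapppp   [S → a]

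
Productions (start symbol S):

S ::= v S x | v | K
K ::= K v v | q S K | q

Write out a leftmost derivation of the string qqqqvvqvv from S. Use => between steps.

S => K   [S ::= K]
K => Kvv   [K ::= K v v]
Kvv => qSKvv   [K ::= q S K]
qSKvv => qKKvv   [S ::= K]
qKKvv => qKvvKvv   [K ::= K v v]
qKvvKvv => qqSKvvKvv   [K ::= q S K]
qqSKvvKvv => qqKKvvKvv   [S ::= K]
qqKKvvKvv => qqqKvvKvv   [K ::= q]
qqqKvvKvv => qqqqvvKvv   [K ::= q]
qqqqvvKvv => qqqqvvqvv   [K ::= q]

S => K => Kvv => qSKvv => qKKvv => qKvvKvv => qqSKvvKvv => qqKKvvKvv => qqqKvvKvv => qqqqvvKvv => qqqqvvqvv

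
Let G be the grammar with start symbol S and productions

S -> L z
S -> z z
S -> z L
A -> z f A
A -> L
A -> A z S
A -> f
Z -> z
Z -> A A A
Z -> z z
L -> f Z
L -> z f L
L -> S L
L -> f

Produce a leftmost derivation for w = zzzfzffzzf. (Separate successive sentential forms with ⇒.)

S ⇒ zL   [S -> z L]
zL ⇒ zSL   [L -> S L]
zSL ⇒ zzLL   [S -> z L]
zzLL ⇒ zzzfLL   [L -> z f L]
zzzfLL ⇒ zzzfSLL   [L -> S L]
zzzfSLL ⇒ zzzfzLLL   [S -> z L]
zzzfzLLL ⇒ zzzfzfLL   [L -> f]
zzzfzfLL ⇒ zzzfzffZL   [L -> f Z]
zzzfzffZL ⇒ zzzfzffzzL   [Z -> z z]
zzzfzffzzL ⇒ zzzfzffzzf   [L -> f]

S ⇒ zL ⇒ zSL ⇒ zzLL ⇒ zzzfLL ⇒ zzzfSLL ⇒ zzzfzLLL ⇒ zzzfzfLL ⇒ zzzfzffZL ⇒ zzzfzffzzL ⇒ zzzfzffzzf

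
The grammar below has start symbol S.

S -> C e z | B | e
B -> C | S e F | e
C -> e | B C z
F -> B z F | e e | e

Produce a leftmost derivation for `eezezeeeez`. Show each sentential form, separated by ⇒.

S ⇒ B ⇒ C ⇒ BCz ⇒ SeFCz ⇒ CezeFCz ⇒ BCzezeFCz ⇒ eCzezeFCz ⇒ eezezeFCz ⇒ eezezeeeCz ⇒ eezezeeeez

S ⇒ B   [S -> B]
B ⇒ C   [B -> C]
C ⇒ BCz   [C -> B C z]
BCz ⇒ SeFCz   [B -> S e F]
SeFCz ⇒ CezeFCz   [S -> C e z]
CezeFCz ⇒ BCzezeFCz   [C -> B C z]
BCzezeFCz ⇒ eCzezeFCz   [B -> e]
eCzezeFCz ⇒ eezezeFCz   [C -> e]
eezezeFCz ⇒ eezezeeeCz   [F -> e e]
eezezeeeCz ⇒ eezezeeeez   [C -> e]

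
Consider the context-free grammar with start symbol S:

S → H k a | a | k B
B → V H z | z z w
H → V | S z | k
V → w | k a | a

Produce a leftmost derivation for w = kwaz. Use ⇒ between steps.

S ⇒ kB   [S → k B]
kB ⇒ kVHz   [B → V H z]
kVHz ⇒ kwHz   [V → w]
kwHz ⇒ kwVz   [H → V]
kwVz ⇒ kwaz   [V → a]

S⇒kB⇒kVHz⇒kwHz⇒kwVz⇒kwaz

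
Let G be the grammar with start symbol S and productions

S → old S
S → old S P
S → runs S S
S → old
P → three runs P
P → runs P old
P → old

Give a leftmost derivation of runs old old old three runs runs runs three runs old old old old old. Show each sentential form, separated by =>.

S => runs S S   [S → runs S S]
runs S S => runs old S P S   [S → old S P]
runs old S P S => runs old old S P S   [S → old S]
runs old old S P S => runs old old old P S   [S → old]
runs old old old P S => runs old old old three runs P S   [P → three runs P]
runs old old old three runs P S => runs old old old three runs runs P old S   [P → runs P old]
runs old old old three runs runs P old S => runs old old old three runs runs runs P old old S   [P → runs P old]
runs old old old three runs runs runs P old old S => runs old old old three runs runs runs three runs P old old S   [P → three runs P]
runs old old old three runs runs runs three runs P old old S => runs old old old three runs runs runs three runs old old old S   [P → old]
runs old old old three runs runs runs three runs old old old S => runs old old old three runs runs runs three runs old old old old S   [S → old S]
runs old old old three runs runs runs three runs old old old old S => runs old old old three runs runs runs three runs old old old old old   [S → old]

S => runs S S => runs old S P S => runs old old S P S => runs old old old P S => runs old old old three runs P S => runs old old old three runs runs P old S => runs old old old three runs runs runs P old old S => runs old old old three runs runs runs three runs P old old S => runs old old old three runs runs runs three runs old old old S => runs old old old three runs runs runs three runs old old old old S => runs old old old three runs runs runs three runs old old old old old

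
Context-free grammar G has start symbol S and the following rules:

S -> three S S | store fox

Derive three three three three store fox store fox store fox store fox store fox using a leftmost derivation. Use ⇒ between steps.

S ⇒ three S S   [S -> three S S]
three S S ⇒ three three S S S   [S -> three S S]
three three S S S ⇒ three three three S S S S   [S -> three S S]
three three three S S S S ⇒ three three three three S S S S S   [S -> three S S]
three three three three S S S S S ⇒ three three three three store fox S S S S   [S -> store fox]
three three three three store fox S S S S ⇒ three three three three store fox store fox S S S   [S -> store fox]
three three three three store fox store fox S S S ⇒ three three three three store fox store fox store fox S S   [S -> store fox]
three three three three store fox store fox store fox S S ⇒ three three three three store fox store fox store fox store fox S   [S -> store fox]
three three three three store fox store fox store fox store fox S ⇒ three three three three store fox store fox store fox store fox store fox   [S -> store fox]

S ⇒ three S S ⇒ three three S S S ⇒ three three three S S S S ⇒ three three three three S S S S S ⇒ three three three three store fox S S S S ⇒ three three three three store fox store fox S S S ⇒ three three three three store fox store fox store fox S S ⇒ three three three three store fox store fox store fox store fox S ⇒ three three three three store fox store fox store fox store fox store fox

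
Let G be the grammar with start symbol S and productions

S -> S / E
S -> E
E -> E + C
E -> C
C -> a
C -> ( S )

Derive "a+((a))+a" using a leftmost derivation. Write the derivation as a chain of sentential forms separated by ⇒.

S ⇒ E ⇒ E+C ⇒ E+C+C ⇒ C+C+C ⇒ a+C+C ⇒ a+(S)+C ⇒ a+(E)+C ⇒ a+(C)+C ⇒ a+((S))+C ⇒ a+((E))+C ⇒ a+((C))+C ⇒ a+((a))+C ⇒ a+((a))+a

S ⇒ E   [S -> E]
E ⇒ E+C   [E -> E + C]
E+C ⇒ E+C+C   [E -> E + C]
E+C+C ⇒ C+C+C   [E -> C]
C+C+C ⇒ a+C+C   [C -> a]
a+C+C ⇒ a+(S)+C   [C -> ( S )]
a+(S)+C ⇒ a+(E)+C   [S -> E]
a+(E)+C ⇒ a+(C)+C   [E -> C]
a+(C)+C ⇒ a+((S))+C   [C -> ( S )]
a+((S))+C ⇒ a+((E))+C   [S -> E]
a+((E))+C ⇒ a+((C))+C   [E -> C]
a+((C))+C ⇒ a+((a))+C   [C -> a]
a+((a))+C ⇒ a+((a))+a   [C -> a]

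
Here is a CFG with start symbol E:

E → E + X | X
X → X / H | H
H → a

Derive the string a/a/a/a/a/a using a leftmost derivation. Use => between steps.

E => X   [E → X]
X => X/H   [X → X / H]
X/H => X/H/H   [X → X / H]
X/H/H => X/H/H/H   [X → X / H]
X/H/H/H => X/H/H/H/H   [X → X / H]
X/H/H/H/H => X/H/H/H/H/H   [X → X / H]
X/H/H/H/H/H => H/H/H/H/H/H   [X → H]
H/H/H/H/H/H => a/H/H/H/H/H   [H → a]
a/H/H/H/H/H => a/a/H/H/H/H   [H → a]
a/a/H/H/H/H => a/a/a/H/H/H   [H → a]
a/a/a/H/H/H => a/a/a/a/H/H   [H → a]
a/a/a/a/H/H => a/a/a/a/a/H   [H → a]
a/a/a/a/a/H => a/a/a/a/a/a   [H → a]

E => X => X/H => X/H/H => X/H/H/H => X/H/H/H/H => X/H/H/H/H/H => H/H/H/H/H/H => a/H/H/H/H/H => a/a/H/H/H/H => a/a/a/H/H/H => a/a/a/a/H/H => a/a/a/a/a/H => a/a/a/a/a/a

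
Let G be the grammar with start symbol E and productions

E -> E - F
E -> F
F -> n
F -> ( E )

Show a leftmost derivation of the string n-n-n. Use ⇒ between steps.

E⇒E-F⇒E-F-F⇒F-F-F⇒n-F-F⇒n-n-F⇒n-n-n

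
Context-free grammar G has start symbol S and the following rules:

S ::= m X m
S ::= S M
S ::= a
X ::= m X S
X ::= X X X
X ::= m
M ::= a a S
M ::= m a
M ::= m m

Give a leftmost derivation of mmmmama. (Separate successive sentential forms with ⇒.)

S⇒SM⇒SMM⇒mXmMM⇒mmmMM⇒mmmmaM⇒mmmmama

S ⇒ SM   [S ::= S M]
SM ⇒ SMM   [S ::= S M]
SMM ⇒ mXmMM   [S ::= m X m]
mXmMM ⇒ mmmMM   [X ::= m]
mmmMM ⇒ mmmmaM   [M ::= m a]
mmmmaM ⇒ mmmmama   [M ::= m a]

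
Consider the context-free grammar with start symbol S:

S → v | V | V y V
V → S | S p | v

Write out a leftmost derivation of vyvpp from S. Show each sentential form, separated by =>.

S => V   [S → V]
V => Sp   [V → S p]
Sp => Vp   [S → V]
Vp => Spp   [V → S p]
Spp => VyVpp   [S → V y V]
VyVpp => vyVpp   [V → v]
vyVpp => vySpp   [V → S]
vySpp => vyvpp   [S → v]

S => V => Sp => Vp => Spp => VyVpp => vyVpp => vySpp => vyvpp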